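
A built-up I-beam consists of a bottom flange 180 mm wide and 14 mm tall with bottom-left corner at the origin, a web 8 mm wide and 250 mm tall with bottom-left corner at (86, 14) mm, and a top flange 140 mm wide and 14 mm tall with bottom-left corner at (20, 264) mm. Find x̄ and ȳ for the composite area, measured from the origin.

x̄ = 90.00 mm, ȳ = 127.59 mm

bottom flange: A = 180 × 14 = 2520.00, centroid at (90.00, 7.00).
web: A = 8 × 250 = 2000.00, centroid at (90.00, 139.00).
top flange: A = 140 × 14 = 1960.00, centroid at (90.00, 271.00).
ΣA = 6480.00 mm², ΣAx̄ = 583200.00 mm³, ΣAȳ = 826800.00 mm³.
x̄ = 583200.00/6480.00 = 90.00 mm; ȳ = 826800.00/6480.00 = 127.59 mm.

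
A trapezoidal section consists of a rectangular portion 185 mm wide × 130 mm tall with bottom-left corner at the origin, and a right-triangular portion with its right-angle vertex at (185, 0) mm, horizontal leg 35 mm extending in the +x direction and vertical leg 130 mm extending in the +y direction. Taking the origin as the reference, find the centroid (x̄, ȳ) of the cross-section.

x̄ = 101.50 mm, ȳ = 63.13 mm

rectangular portion: A = 185 × 130 = 24050.00, centroid at (92.50, 65.00).
triangular portion: A = ½·35·130 = 2275.00, centroid at (196.67, 43.33).
ΣA = 26325.00 mm², ΣAx̄ = 2672041.67 mm³, ΣAȳ = 1661833.33 mm³.
x̄ = 2672041.67/26325.00 = 101.50 mm; ȳ = 1661833.33/26325.00 = 63.13 mm.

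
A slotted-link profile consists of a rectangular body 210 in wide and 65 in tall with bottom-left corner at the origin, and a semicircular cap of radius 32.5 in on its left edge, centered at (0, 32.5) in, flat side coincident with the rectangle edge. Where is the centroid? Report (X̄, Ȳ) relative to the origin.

X̄ = 92.13 in, Ȳ = 32.50 in

rectangular body: A = 210 × 65 = 13650.00, centroid at (105.00, 32.50).
semicircular end: A = ½π·32.5² = 1659.15, centroid at (-13.79, 32.50).
ΣA = 15309.15 in², ΣAX̄ = 1410364.58 in³, ΣAȲ = 497547.49 in³.
X̄ = 1410364.58/15309.15 = 92.13 in; Ȳ = 497547.49/15309.15 = 32.50 in.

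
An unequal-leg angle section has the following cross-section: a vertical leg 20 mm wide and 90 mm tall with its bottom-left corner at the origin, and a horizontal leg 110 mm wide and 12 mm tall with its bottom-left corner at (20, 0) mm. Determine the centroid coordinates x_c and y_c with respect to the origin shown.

vertical leg: A = 20 × 90 = 1800.00, centroid at (10.00, 45.00).
horizontal leg: A = 110 × 12 = 1320.00, centroid at (75.00, 6.00).
ΣA = 3120.00 mm², ΣAx_c = 117000.00 mm³, ΣAy_c = 88920.00 mm³.
x_c = 117000.00/3120.00 = 37.50 mm; y_c = 88920.00/3120.00 = 28.50 mm.

x_c = 37.50 mm, y_c = 28.50 mm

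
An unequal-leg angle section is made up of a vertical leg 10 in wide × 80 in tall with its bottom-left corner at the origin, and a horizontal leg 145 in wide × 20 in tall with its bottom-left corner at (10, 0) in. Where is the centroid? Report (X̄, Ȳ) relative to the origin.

vertical leg: A = 10 × 80 = 800.00, centroid at (5.00, 40.00).
horizontal leg: A = 145 × 20 = 2900.00, centroid at (82.50, 10.00).
ΣA = 3700.00 in²
ΣAX̄ = (800.00)(5.00) + (2900.00)(82.50) = 243250.00 in³
ΣAȲ = (800.00)(40.00) + (2900.00)(10.00) = 61000.00 in³
X̄ = 243250.00 / 3700.00 = 65.74 in
Ȳ = 61000.00 / 3700.00 = 16.49 in

X̄ = 65.74 in, Ȳ = 16.49 in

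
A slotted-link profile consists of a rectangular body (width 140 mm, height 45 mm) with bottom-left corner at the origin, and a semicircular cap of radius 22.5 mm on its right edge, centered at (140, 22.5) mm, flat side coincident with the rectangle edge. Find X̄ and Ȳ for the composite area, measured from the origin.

X̄ = 78.92 mm, Ȳ = 22.50 mm

rectangular body: A = 140 × 45 = 6300.00, centroid at (70.00, 22.50).
semicircular end: A = ½π·22.5² = 795.22, centroid at (149.55, 22.50).
ΣA = 7095.22 mm², ΣAX̄ = 559923.94 mm³, ΣAȲ = 159642.35 mm³.
X̄ = 559923.94/7095.22 = 78.92 mm; Ȳ = 159642.35/7095.22 = 22.50 mm.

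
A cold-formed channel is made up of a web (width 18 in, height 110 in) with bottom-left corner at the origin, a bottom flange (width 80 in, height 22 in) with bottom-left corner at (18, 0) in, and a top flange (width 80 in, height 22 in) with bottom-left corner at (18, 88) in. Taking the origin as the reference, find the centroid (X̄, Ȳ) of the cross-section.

X̄ = 40.36 in, Ȳ = 55.00 in

web: A = 18 × 110 = 1980.00, centroid at (9.00, 55.00).
bottom flange: A = 80 × 22 = 1760.00, centroid at (58.00, 11.00).
top flange: A = 80 × 22 = 1760.00, centroid at (58.00, 99.00).
ΣA = 5500.00 in²
ΣAX̄ = (1980.00)(9.00) + (1760.00)(58.00) + (1760.00)(58.00) = 221980.00 in³
ΣAȲ = (1980.00)(55.00) + (1760.00)(11.00) + (1760.00)(99.00) = 302500.00 in³
X̄ = 221980.00 / 5500.00 = 40.36 in
Ȳ = 302500.00 / 5500.00 = 55.00 in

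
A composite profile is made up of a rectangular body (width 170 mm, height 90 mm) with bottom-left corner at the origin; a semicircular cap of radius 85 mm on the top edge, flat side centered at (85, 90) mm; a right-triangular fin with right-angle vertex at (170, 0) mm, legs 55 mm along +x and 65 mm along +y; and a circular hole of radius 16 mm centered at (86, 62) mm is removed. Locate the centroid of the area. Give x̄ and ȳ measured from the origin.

x̄ = 91.66 mm, ȳ = 76.29 mm

Part | A | x̄ᵢ | ȳᵢ | A·x̄ᵢ | A·ȳᵢ
rectangular body | 15300.00 | 85.00 | 45.00 | 1300500.00 | 688500.00
semicircular top | 11349.00 | 85.00 | 126.08 | 964665.29 | 1430826.98
triangular fin | 1787.50 | 188.33 | 21.67 | 336645.83 | 38729.17
hole | -804.25 | 86.00 | 62.00 | -69165.30 | -49863.36
Σ | 27632.26 |  |  | 2532645.82 | 2108192.79
x̄ = 2532645.82 / 27632.26 = 91.66 mm
ȳ = 2108192.79 / 27632.26 = 76.29 mm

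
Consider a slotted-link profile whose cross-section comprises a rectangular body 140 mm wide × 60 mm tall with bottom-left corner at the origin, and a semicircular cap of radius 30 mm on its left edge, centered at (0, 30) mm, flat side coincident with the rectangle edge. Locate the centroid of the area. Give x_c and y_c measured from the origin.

x_c = 58.08 mm, y_c = 30.00 mm

rectangular body: A = 140 × 60 = 8400.00, centroid at (70.00, 30.00).
semicircular end: A = ½π·30² = 1413.72, centroid at (-12.73, 30.00).
ΣA = 9813.72 mm²
ΣAx_c = (8400.00)(70.00) + (1413.72)(-12.73) = 570000.00 mm³
ΣAy_c = (8400.00)(30.00) + (1413.72)(30.00) = 294411.50 mm³
x_c = 570000.00 / 9813.72 = 58.08 mm
y_c = 294411.50 / 9813.72 = 30.00 mm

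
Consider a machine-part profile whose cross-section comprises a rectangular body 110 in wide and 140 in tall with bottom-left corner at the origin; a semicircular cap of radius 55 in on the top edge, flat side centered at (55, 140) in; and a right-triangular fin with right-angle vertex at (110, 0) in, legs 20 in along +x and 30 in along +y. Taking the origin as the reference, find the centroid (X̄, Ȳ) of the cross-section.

rectangular body: A = 110 × 140 = 15400.00, centroid at (55.00, 70.00).
semicircular top: A = ½π·55² = 4751.66, centroid at (55.00, 163.34).
triangular fin: A = ½·20·30 = 300.00, centroid at (116.67, 10.00).
ΣA = 20451.66 in²
ΣAX̄ = (15400.00)(55.00) + (4751.66)(55.00) + (300.00)(116.67) = 1143341.24 in³
ΣAȲ = (15400.00)(70.00) + (4751.66)(163.34) + (300.00)(10.00) = 1857148.91 in³
X̄ = 1143341.24 / 20451.66 = 55.90 in
Ȳ = 1857148.91 / 20451.66 = 90.81 in

X̄ = 55.90 in, Ȳ = 90.81 in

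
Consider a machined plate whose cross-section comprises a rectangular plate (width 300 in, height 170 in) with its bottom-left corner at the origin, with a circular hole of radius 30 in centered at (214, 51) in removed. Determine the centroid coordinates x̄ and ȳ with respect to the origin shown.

x̄ = 146.24 in, ȳ = 87.00 in

Part | A | x̄ᵢ | ȳᵢ | A·x̄ᵢ | A·ȳᵢ
plate | 51000.00 | 150.00 | 85.00 | 7650000.00 | 4335000.00
hole | -2827.43 | 214.00 | 51.00 | -605070.75 | -144199.10
Σ | 48172.57 |  |  | 7044929.25 | 4190800.90
x̄ = 7044929.25 / 48172.57 = 146.24 in
ȳ = 4190800.90 / 48172.57 = 87.00 in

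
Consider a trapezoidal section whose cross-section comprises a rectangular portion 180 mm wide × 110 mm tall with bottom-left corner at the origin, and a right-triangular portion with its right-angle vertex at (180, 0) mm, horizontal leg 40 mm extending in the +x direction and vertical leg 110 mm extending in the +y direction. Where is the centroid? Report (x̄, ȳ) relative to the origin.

x̄ = 100.33 mm, ȳ = 53.17 mm

Part | A | x̄ᵢ | ȳᵢ | A·x̄ᵢ | A·ȳᵢ
rectangular portion | 19800.00 | 90.00 | 55.00 | 1782000.00 | 1089000.00
triangular portion | 2200.00 | 193.33 | 36.67 | 425333.33 | 80666.67
Σ | 22000.00 |  |  | 2207333.33 | 1169666.67
x̄ = 2207333.33 / 22000.00 = 100.33 mm
ȳ = 1169666.67 / 22000.00 = 53.17 mm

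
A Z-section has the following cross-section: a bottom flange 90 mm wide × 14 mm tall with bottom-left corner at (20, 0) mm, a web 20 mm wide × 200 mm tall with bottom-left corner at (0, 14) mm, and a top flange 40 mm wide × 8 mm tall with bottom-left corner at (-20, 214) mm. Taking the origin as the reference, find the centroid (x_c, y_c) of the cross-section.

x_c = 21.85 mm, y_c = 95.80 mm

bottom flange: A = 90 × 14 = 1260.00, centroid at (65.00, 7.00).
web: A = 20 × 200 = 4000.00, centroid at (10.00, 114.00).
top flange: A = 40 × 8 = 320.00, centroid at (0.00, 218.00).
ΣA = 5580.00 mm², ΣAx_c = 121900.00 mm³, ΣAy_c = 534580.00 mm³.
x_c = 121900.00/5580.00 = 21.85 mm; y_c = 534580.00/5580.00 = 95.80 mm.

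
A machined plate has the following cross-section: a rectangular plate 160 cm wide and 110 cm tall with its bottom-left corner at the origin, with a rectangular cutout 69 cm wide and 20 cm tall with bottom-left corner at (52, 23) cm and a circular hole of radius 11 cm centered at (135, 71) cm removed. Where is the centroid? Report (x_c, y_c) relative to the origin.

plate: A = 160 × 110 = 17600.00, centroid at (80.00, 55.00).
hole 1: A = −(69 × 20) = -1380.00, centroid at (86.50, 33.00).
hole 2: A = −π·11² = -380.13, centroid at (135.00, 71.00).
ΣA = 15839.87 cm², ΣAx_c = 1237312.08 cm³, ΣAy_c = 895470.58 cm³.
x_c = 1237312.08/15839.87 = 78.11 cm; y_c = 895470.58/15839.87 = 56.53 cm.

x_c = 78.11 cm, y_c = 56.53 cm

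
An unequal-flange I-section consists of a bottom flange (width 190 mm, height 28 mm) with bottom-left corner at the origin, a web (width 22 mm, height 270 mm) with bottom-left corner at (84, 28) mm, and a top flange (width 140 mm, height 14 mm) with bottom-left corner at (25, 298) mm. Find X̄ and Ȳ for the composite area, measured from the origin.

X̄ = 95.00 mm, Ȳ = 124.09 mm

Part | A | x̄ᵢ | ȳᵢ | A·x̄ᵢ | A·ȳᵢ
bottom flange | 5320.00 | 95.00 | 14.00 | 505400.00 | 74480.00
web | 5940.00 | 95.00 | 163.00 | 564300.00 | 968220.00
top flange | 1960.00 | 95.00 | 305.00 | 186200.00 | 597800.00
Σ | 13220.00 |  |  | 1255900.00 | 1640500.00
X̄ = 1255900.00 / 13220.00 = 95.00 mm
Ȳ = 1640500.00 / 13220.00 = 124.09 mm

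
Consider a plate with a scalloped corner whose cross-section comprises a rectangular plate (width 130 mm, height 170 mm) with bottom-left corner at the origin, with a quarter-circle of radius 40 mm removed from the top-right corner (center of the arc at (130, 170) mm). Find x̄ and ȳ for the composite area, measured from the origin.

plate: A = 130 × 170 = 22100.00, centroid at (65.00, 85.00).
removed quarter-circle: A = −¼π·40² = -1256.64, centroid at (113.02, 153.02).
ΣA = 20843.36 mm², ΣAx̄ = 1294470.52 mm³, ΣAȳ = 1686205.03 mm³.
x̄ = 1294470.52/20843.36 = 62.10 mm; ȳ = 1686205.03/20843.36 = 80.90 mm.

x̄ = 62.10 mm, ȳ = 80.90 mm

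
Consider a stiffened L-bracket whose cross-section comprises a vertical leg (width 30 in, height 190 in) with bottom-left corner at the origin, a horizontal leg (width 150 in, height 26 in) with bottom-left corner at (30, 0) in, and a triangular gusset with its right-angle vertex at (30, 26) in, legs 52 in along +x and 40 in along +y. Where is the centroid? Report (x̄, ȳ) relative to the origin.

x̄ = 51.15 in, ȳ = 59.50 in

Part | A | x̄ᵢ | ȳᵢ | A·x̄ᵢ | A·ȳᵢ
vertical leg | 5700.00 | 15.00 | 95.00 | 85500.00 | 541500.00
horizontal leg | 3900.00 | 105.00 | 13.00 | 409500.00 | 50700.00
gusset | 1040.00 | 47.33 | 39.33 | 49226.67 | 40906.67
Σ | 10640.00 |  |  | 544226.67 | 633106.67
x̄ = 544226.67 / 10640.00 = 51.15 in
ȳ = 633106.67 / 10640.00 = 59.50 in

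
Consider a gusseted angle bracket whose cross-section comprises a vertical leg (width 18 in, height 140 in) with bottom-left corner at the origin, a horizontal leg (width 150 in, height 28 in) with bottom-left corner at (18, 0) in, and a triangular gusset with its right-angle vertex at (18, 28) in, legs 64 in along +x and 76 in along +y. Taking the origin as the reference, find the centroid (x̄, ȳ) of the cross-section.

x̄ = 55.61 in, ȳ = 39.87 in

vertical leg: A = 18 × 140 = 2520.00, centroid at (9.00, 70.00).
horizontal leg: A = 150 × 28 = 4200.00, centroid at (93.00, 14.00).
gusset: A = ½·64·76 = 2432.00, centroid at (39.33, 53.33).
ΣA = 9152.00 in², ΣAx̄ = 508938.67 in³, ΣAȳ = 364906.67 in³.
x̄ = 508938.67/9152.00 = 55.61 in; ȳ = 364906.67/9152.00 = 39.87 in.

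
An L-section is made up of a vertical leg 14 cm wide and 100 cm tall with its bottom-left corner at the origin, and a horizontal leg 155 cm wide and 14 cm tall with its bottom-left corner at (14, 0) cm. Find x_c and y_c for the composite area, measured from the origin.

x_c = 58.36 cm, y_c = 23.86 cm

vertical leg: A = 14 × 100 = 1400.00, centroid at (7.00, 50.00).
horizontal leg: A = 155 × 14 = 2170.00, centroid at (91.50, 7.00).
ΣA = 3570.00 cm², ΣAx_c = 208355.00 cm³, ΣAy_c = 85190.00 cm³.
x_c = 208355.00/3570.00 = 58.36 cm; y_c = 85190.00/3570.00 = 23.86 cm.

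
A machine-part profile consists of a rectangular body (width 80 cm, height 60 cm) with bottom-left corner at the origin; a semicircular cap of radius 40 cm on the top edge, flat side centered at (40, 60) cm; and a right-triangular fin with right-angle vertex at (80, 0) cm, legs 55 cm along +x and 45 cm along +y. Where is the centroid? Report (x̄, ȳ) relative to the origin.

rectangular body: A = 80 × 60 = 4800.00, centroid at (40.00, 30.00).
semicircular top: A = ½π·40² = 2513.27, centroid at (40.00, 76.98).
triangular fin: A = ½·55·45 = 1237.50, centroid at (98.33, 15.00).
ΣA = 8550.77 cm², ΣAx̄ = 414218.46 cm³, ΣAȳ = 356025.61 cm³.
x̄ = 414218.46/8550.77 = 48.44 cm; ȳ = 356025.61/8550.77 = 41.64 cm.

x̄ = 48.44 cm, ȳ = 41.64 cm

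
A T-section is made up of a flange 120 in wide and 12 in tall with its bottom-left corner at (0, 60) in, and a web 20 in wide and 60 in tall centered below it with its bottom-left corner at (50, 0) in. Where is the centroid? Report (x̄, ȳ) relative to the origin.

x̄ = 60.00 in, ȳ = 49.64 in

web: A = 20 × 60 = 1200.00, centroid at (60.00, 30.00).
flange: A = 120 × 12 = 1440.00, centroid at (60.00, 66.00).
ΣA = 2640.00 in²
ΣAx̄ = (1200.00)(60.00) + (1440.00)(60.00) = 158400.00 in³
ΣAȳ = (1200.00)(30.00) + (1440.00)(66.00) = 131040.00 in³
x̄ = 158400.00 / 2640.00 = 60.00 in
ȳ = 131040.00 / 2640.00 = 49.64 in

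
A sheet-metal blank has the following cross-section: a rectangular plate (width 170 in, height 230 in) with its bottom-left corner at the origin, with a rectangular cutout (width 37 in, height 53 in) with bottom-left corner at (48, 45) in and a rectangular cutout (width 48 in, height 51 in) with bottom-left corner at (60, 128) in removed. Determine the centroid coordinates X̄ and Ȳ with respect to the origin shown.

X̄ = 86.12 in, Ȳ = 114.74 in

plate: A = 170 × 230 = 39100.00, centroid at (85.00, 115.00).
hole 1: A = −(37 × 53) = -1961.00, centroid at (66.50, 71.50).
hole 2: A = −(48 × 51) = -2448.00, centroid at (84.00, 153.50).
ΣA = 34691.00 in²
ΣAX̄ = (39100.00)(85.00) + (-1961.00)(66.50) + (-2448.00)(84.00) = 2987461.50 in³
ΣAȲ = (39100.00)(115.00) + (-1961.00)(71.50) + (-2448.00)(153.50) = 3980520.50 in³
X̄ = 2987461.50 / 34691.00 = 86.12 in
Ȳ = 3980520.50 / 34691.00 = 114.74 in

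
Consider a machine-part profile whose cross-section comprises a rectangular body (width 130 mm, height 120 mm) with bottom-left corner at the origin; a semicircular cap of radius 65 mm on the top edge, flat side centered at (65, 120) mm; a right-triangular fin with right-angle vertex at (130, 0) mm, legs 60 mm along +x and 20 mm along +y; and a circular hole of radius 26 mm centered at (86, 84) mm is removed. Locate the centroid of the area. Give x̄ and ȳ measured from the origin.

Part | A | x̄ᵢ | ȳᵢ | A·x̄ᵢ | A·ȳᵢ
rectangular body | 15600.00 | 65.00 | 60.00 | 1014000.00 | 936000.00
semicircular top | 6636.61 | 65.00 | 147.59 | 431379.94 | 979477.07
triangular fin | 600.00 | 150.00 | 6.67 | 90000.00 | 4000.00
hole | -2123.72 | 86.00 | 84.00 | -182639.63 | -178392.20
Σ | 20712.90 |  |  | 1352740.31 | 1741084.87
x̄ = 1352740.31 / 20712.90 = 65.31 mm
ȳ = 1741084.87 / 20712.90 = 84.06 mm

x̄ = 65.31 mm, ȳ = 84.06 mm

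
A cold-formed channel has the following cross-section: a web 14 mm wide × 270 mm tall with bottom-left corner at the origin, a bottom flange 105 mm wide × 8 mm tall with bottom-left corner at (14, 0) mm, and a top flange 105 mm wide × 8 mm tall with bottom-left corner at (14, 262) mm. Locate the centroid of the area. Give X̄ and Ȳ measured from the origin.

web: A = 14 × 270 = 3780.00, centroid at (7.00, 135.00).
bottom flange: A = 105 × 8 = 840.00, centroid at (66.50, 4.00).
top flange: A = 105 × 8 = 840.00, centroid at (66.50, 266.00).
ΣA = 5460.00 mm², ΣAX̄ = 138180.00 mm³, ΣAȲ = 737100.00 mm³.
X̄ = 138180.00/5460.00 = 25.31 mm; Ȳ = 737100.00/5460.00 = 135.00 mm.

X̄ = 25.31 mm, Ȳ = 135.00 mm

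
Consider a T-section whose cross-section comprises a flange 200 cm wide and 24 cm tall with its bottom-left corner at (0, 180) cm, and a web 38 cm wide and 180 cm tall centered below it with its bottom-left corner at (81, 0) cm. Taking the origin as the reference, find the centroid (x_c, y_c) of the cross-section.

Part | A | x̄ᵢ | ȳᵢ | A·x̄ᵢ | A·ȳᵢ
web | 6840.00 | 100.00 | 90.00 | 684000.00 | 615600.00
flange | 4800.00 | 100.00 | 192.00 | 480000.00 | 921600.00
Σ | 11640.00 |  |  | 1164000.00 | 1537200.00
x_c = 1164000.00 / 11640.00 = 100.00 cm
y_c = 1537200.00 / 11640.00 = 132.06 cm

x_c = 100.00 cm, y_c = 132.06 cm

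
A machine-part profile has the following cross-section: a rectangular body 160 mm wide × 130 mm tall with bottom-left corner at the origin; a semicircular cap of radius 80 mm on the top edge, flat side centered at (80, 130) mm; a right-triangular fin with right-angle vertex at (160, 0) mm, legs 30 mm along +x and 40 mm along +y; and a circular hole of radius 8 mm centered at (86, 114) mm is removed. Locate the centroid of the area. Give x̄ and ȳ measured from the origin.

x̄ = 81.69 mm, ȳ = 95.52 mm

rectangular body: A = 160 × 130 = 20800.00, centroid at (80.00, 65.00).
semicircular top: A = ½π·80² = 10053.10, centroid at (80.00, 163.95).
triangular fin: A = ½·30·40 = 600.00, centroid at (170.00, 13.33).
hole: A = −π·8² = -201.06, centroid at (86.00, 114.00).
ΣA = 31252.03 mm²
ΣAx̄ = (20800.00)(80.00) + (10053.10)(80.00) + (600.00)(170.00) + (-201.06)(86.00) = 2552956.39 mm³
ΣAȳ = (20800.00)(65.00) + (10053.10)(163.95) + (600.00)(13.33) + (-201.06)(114.00) = 2985314.82 mm³
x̄ = 2552956.39 / 31252.03 = 81.69 mm
ȳ = 2985314.82 / 31252.03 = 95.52 mm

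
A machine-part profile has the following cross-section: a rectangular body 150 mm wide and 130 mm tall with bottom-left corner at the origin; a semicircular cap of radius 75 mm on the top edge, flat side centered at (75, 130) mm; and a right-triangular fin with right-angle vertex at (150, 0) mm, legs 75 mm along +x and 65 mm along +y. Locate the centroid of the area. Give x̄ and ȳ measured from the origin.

x̄ = 82.92 mm, ȳ = 89.37 mm

Part | A | x̄ᵢ | ȳᵢ | A·x̄ᵢ | A·ȳᵢ
rectangular body | 19500.00 | 75.00 | 65.00 | 1462500.00 | 1267500.00
semicircular top | 8835.73 | 75.00 | 161.83 | 662679.70 | 1429894.81
triangular fin | 2437.50 | 175.00 | 21.67 | 426562.50 | 52812.50
Σ | 30773.23 |  |  | 2551742.20 | 2750207.31
x̄ = 2551742.20 / 30773.23 = 82.92 mm
ȳ = 2750207.31 / 30773.23 = 89.37 mm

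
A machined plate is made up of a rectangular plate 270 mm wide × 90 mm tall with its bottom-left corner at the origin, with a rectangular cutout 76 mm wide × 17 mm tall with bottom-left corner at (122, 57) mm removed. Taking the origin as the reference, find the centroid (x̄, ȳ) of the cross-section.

x̄ = 133.60 mm, ȳ = 43.85 mm

plate: A = 270 × 90 = 24300.00, centroid at (135.00, 45.00).
hole: A = −(76 × 17) = -1292.00, centroid at (160.00, 65.50).
ΣA = 23008.00 mm²
ΣAx̄ = (24300.00)(135.00) + (-1292.00)(160.00) = 3073780.00 mm³
ΣAȳ = (24300.00)(45.00) + (-1292.00)(65.50) = 1008874.00 mm³
x̄ = 3073780.00 / 23008.00 = 133.60 mm
ȳ = 1008874.00 / 23008.00 = 43.85 mm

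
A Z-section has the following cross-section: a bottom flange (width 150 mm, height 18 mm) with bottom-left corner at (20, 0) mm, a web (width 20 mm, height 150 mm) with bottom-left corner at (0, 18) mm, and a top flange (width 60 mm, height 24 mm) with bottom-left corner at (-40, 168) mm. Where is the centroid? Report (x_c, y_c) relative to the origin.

bottom flange: A = 150 × 18 = 2700.00, centroid at (95.00, 9.00).
web: A = 20 × 150 = 3000.00, centroid at (10.00, 93.00).
top flange: A = 60 × 24 = 1440.00, centroid at (-10.00, 180.00).
ΣA = 7140.00 mm²
ΣAx_c = (2700.00)(95.00) + (3000.00)(10.00) + (1440.00)(-10.00) = 272100.00 mm³
ΣAy_c = (2700.00)(9.00) + (3000.00)(93.00) + (1440.00)(180.00) = 562500.00 mm³
x_c = 272100.00 / 7140.00 = 38.11 mm
y_c = 562500.00 / 7140.00 = 78.78 mm

x_c = 38.11 mm, y_c = 78.78 mm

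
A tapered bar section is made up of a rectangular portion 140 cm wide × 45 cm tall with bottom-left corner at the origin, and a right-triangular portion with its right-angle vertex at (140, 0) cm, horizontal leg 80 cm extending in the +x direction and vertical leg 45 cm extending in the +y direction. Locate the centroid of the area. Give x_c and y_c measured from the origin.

rectangular portion: A = 140 × 45 = 6300.00, centroid at (70.00, 22.50).
triangular portion: A = ½·80·45 = 1800.00, centroid at (166.67, 15.00).
ΣA = 8100.00 cm²
ΣAx_c = (6300.00)(70.00) + (1800.00)(166.67) = 741000.00 cm³
ΣAy_c = (6300.00)(22.50) + (1800.00)(15.00) = 168750.00 cm³
x_c = 741000.00 / 8100.00 = 91.48 cm
y_c = 168750.00 / 8100.00 = 20.83 cm

x_c = 91.48 cm, y_c = 20.83 cm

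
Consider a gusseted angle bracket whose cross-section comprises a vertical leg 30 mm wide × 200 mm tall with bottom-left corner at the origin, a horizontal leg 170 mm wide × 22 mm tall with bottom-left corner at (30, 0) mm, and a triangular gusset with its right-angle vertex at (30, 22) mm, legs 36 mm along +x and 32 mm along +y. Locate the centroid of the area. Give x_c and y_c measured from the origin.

x_c = 52.76 mm, y_c = 63.97 mm

vertical leg: A = 30 × 200 = 6000.00, centroid at (15.00, 100.00).
horizontal leg: A = 170 × 22 = 3740.00, centroid at (115.00, 11.00).
gusset: A = ½·36·32 = 576.00, centroid at (42.00, 32.67).
ΣA = 10316.00 mm²
ΣAx_c = (6000.00)(15.00) + (3740.00)(115.00) + (576.00)(42.00) = 544292.00 mm³
ΣAy_c = (6000.00)(100.00) + (3740.00)(11.00) + (576.00)(32.67) = 659956.00 mm³
x_c = 544292.00 / 10316.00 = 52.76 mm
y_c = 659956.00 / 10316.00 = 63.97 mm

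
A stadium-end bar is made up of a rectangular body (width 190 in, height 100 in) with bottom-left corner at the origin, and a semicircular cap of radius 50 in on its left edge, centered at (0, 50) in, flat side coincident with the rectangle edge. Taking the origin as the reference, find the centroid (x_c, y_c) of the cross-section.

x_c = 75.09 in, y_c = 50.00 in

Part | A | x̄ᵢ | ȳᵢ | A·x̄ᵢ | A·ȳᵢ
rectangular body | 19000.00 | 95.00 | 50.00 | 1805000.00 | 950000.00
semicircular end | 3926.99 | -21.22 | 50.00 | -83333.33 | 196349.54
Σ | 22926.99 |  |  | 1721666.67 | 1146349.54
x_c = 1721666.67 / 22926.99 = 75.09 in
y_c = 1146349.54 / 22926.99 = 50.00 in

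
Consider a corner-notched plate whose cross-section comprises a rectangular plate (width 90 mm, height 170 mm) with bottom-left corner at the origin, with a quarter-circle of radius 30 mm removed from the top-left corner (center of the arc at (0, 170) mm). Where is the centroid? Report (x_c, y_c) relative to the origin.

x_c = 46.56 mm, y_c = 81.50 mm

Part | A | x̄ᵢ | ȳᵢ | A·x̄ᵢ | A·ȳᵢ
plate | 15300.00 | 45.00 | 85.00 | 688500.00 | 1300500.00
removed quarter-circle | -706.86 | 12.73 | 157.27 | -9000.00 | -111165.92
Σ | 14593.14 |  |  | 679500.00 | 1189334.08
x_c = 679500.00 / 14593.14 = 46.56 mm
y_c = 1189334.08 / 14593.14 = 81.50 mm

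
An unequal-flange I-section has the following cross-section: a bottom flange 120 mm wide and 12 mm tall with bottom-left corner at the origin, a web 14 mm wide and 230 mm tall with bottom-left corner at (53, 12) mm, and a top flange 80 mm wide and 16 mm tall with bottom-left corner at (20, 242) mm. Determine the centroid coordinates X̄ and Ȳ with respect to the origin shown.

X̄ = 60.00 mm, Ȳ = 124.17 mm

bottom flange: A = 120 × 12 = 1440.00, centroid at (60.00, 6.00).
web: A = 14 × 230 = 3220.00, centroid at (60.00, 127.00).
top flange: A = 80 × 16 = 1280.00, centroid at (60.00, 250.00).
ΣA = 5940.00 mm²
ΣAX̄ = (1440.00)(60.00) + (3220.00)(60.00) + (1280.00)(60.00) = 356400.00 mm³
ΣAȲ = (1440.00)(6.00) + (3220.00)(127.00) + (1280.00)(250.00) = 737580.00 mm³
X̄ = 356400.00 / 5940.00 = 60.00 mm
Ȳ = 737580.00 / 5940.00 = 124.17 mm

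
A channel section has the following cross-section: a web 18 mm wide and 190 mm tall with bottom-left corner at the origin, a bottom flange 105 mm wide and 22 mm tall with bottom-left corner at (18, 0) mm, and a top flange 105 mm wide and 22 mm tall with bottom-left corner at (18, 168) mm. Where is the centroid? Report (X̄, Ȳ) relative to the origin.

X̄ = 44.34 mm, Ȳ = 95.00 mm

web: A = 18 × 190 = 3420.00, centroid at (9.00, 95.00).
bottom flange: A = 105 × 22 = 2310.00, centroid at (70.50, 11.00).
top flange: A = 105 × 22 = 2310.00, centroid at (70.50, 179.00).
ΣA = 8040.00 mm²
ΣAX̄ = (3420.00)(9.00) + (2310.00)(70.50) + (2310.00)(70.50) = 356490.00 mm³
ΣAȲ = (3420.00)(95.00) + (2310.00)(11.00) + (2310.00)(179.00) = 763800.00 mm³
X̄ = 356490.00 / 8040.00 = 44.34 mm
Ȳ = 763800.00 / 8040.00 = 95.00 mm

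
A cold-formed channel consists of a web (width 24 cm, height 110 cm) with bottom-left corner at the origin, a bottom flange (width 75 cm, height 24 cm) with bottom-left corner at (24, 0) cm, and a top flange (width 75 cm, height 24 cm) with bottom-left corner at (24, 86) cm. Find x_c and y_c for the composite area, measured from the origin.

x_c = 40.56 cm, y_c = 55.00 cm

web: A = 24 × 110 = 2640.00, centroid at (12.00, 55.00).
bottom flange: A = 75 × 24 = 1800.00, centroid at (61.50, 12.00).
top flange: A = 75 × 24 = 1800.00, centroid at (61.50, 98.00).
ΣA = 6240.00 cm², ΣAx_c = 253080.00 cm³, ΣAy_c = 343200.00 cm³.
x_c = 253080.00/6240.00 = 40.56 cm; y_c = 343200.00/6240.00 = 55.00 cm.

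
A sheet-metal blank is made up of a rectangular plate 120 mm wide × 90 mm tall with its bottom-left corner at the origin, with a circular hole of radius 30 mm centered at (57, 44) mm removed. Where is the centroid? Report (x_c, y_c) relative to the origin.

plate: A = 120 × 90 = 10800.00, centroid at (60.00, 45.00).
hole: A = −π·30² = -2827.43, centroid at (57.00, 44.00).
ΣA = 7972.57 mm², ΣAx_c = 486836.30 mm³, ΣAy_c = 361592.93 mm³.
x_c = 486836.30/7972.57 = 61.06 mm; y_c = 361592.93/7972.57 = 45.35 mm.

x_c = 61.06 mm, y_c = 45.35 mm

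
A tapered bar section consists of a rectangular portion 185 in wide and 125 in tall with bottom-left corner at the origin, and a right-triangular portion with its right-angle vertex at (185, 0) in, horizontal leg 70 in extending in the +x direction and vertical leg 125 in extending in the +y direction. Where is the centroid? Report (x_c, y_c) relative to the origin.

x_c = 110.93 in, y_c = 59.19 in

rectangular portion: A = 185 × 125 = 23125.00, centroid at (92.50, 62.50).
triangular portion: A = ½·70·125 = 4375.00, centroid at (208.33, 41.67).
ΣA = 27500.00 in²
ΣAx_c = (23125.00)(92.50) + (4375.00)(208.33) = 3050520.83 in³
ΣAy_c = (23125.00)(62.50) + (4375.00)(41.67) = 1627604.17 in³
x_c = 3050520.83 / 27500.00 = 110.93 in
y_c = 1627604.17 / 27500.00 = 59.19 in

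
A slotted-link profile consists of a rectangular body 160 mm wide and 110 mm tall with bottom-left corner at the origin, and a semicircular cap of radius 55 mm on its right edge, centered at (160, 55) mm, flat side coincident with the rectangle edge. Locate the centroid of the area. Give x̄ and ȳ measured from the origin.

x̄ = 101.97 mm, ȳ = 55.00 mm

Part | A | x̄ᵢ | ȳᵢ | A·x̄ᵢ | A·ȳᵢ
rectangular body | 17600.00 | 80.00 | 55.00 | 1408000.00 | 968000.00
semicircular end | 4751.66 | 183.34 | 55.00 | 871182.09 | 261341.24
Σ | 22351.66 |  |  | 2279182.09 | 1229341.24
x̄ = 2279182.09 / 22351.66 = 101.97 mm
ȳ = 1229341.24 / 22351.66 = 55.00 mm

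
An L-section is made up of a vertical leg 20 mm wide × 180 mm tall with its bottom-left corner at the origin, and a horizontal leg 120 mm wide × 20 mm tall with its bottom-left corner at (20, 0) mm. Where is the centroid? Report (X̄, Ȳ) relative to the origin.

X̄ = 38.00 mm, Ȳ = 58.00 mm

vertical leg: A = 20 × 180 = 3600.00, centroid at (10.00, 90.00).
horizontal leg: A = 120 × 20 = 2400.00, centroid at (80.00, 10.00).
ΣA = 6000.00 mm²
ΣAX̄ = (3600.00)(10.00) + (2400.00)(80.00) = 228000.00 mm³
ΣAȲ = (3600.00)(90.00) + (2400.00)(10.00) = 348000.00 mm³
X̄ = 228000.00 / 6000.00 = 38.00 mm
Ȳ = 348000.00 / 6000.00 = 58.00 mm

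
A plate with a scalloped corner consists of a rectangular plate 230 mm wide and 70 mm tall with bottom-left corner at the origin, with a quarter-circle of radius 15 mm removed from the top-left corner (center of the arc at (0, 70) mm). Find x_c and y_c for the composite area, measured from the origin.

x_c = 116.21 mm, y_c = 34.68 mm

Part | A | x̄ᵢ | ȳᵢ | A·x̄ᵢ | A·ȳᵢ
plate | 16100.00 | 115.00 | 35.00 | 1851500.00 | 563500.00
removed quarter-circle | -176.71 | 6.37 | 63.63 | -1125.00 | -11245.02
Σ | 15923.29 |  |  | 1850375.00 | 552254.98
x_c = 1850375.00 / 15923.29 = 116.21 mm
y_c = 552254.98 / 15923.29 = 34.68 mm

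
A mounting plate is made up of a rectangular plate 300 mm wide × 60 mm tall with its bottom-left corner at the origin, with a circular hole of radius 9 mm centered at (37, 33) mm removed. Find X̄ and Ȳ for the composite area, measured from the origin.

Part | A | x̄ᵢ | ȳᵢ | A·x̄ᵢ | A·ȳᵢ
plate | 18000.00 | 150.00 | 30.00 | 2700000.00 | 540000.00
hole | -254.47 | 37.00 | 33.00 | -9415.35 | -8397.48
Σ | 17745.53 |  |  | 2690584.65 | 531602.52
X̄ = 2690584.65 / 17745.53 = 151.62 mm
Ȳ = 531602.52 / 17745.53 = 29.96 mm

X̄ = 151.62 mm, Ȳ = 29.96 mm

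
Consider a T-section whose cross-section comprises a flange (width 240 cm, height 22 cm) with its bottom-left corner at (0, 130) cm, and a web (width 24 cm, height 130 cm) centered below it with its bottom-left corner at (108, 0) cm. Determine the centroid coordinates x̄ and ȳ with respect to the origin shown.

web: A = 24 × 130 = 3120.00, centroid at (120.00, 65.00).
flange: A = 240 × 22 = 5280.00, centroid at (120.00, 141.00).
ΣA = 8400.00 cm²
ΣAx̄ = (3120.00)(120.00) + (5280.00)(120.00) = 1008000.00 cm³
ΣAȳ = (3120.00)(65.00) + (5280.00)(141.00) = 947280.00 cm³
x̄ = 1008000.00 / 8400.00 = 120.00 cm
ȳ = 947280.00 / 8400.00 = 112.77 cm

x̄ = 120.00 cm, ȳ = 112.77 cm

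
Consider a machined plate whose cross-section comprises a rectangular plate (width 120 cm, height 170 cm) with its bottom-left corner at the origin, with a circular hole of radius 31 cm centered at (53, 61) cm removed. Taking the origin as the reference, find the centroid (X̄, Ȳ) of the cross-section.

X̄ = 61.22 cm, Ȳ = 89.17 cm

plate: A = 120 × 170 = 20400.00, centroid at (60.00, 85.00).
hole: A = −π·31² = -3019.07, centroid at (53.00, 61.00).
ΣA = 17380.93 cm²
ΣAX̄ = (20400.00)(60.00) + (-3019.07)(53.00) = 1063989.26 cm³
ΣAȲ = (20400.00)(85.00) + (-3019.07)(61.00) = 1549836.70 cm³
X̄ = 1063989.26 / 17380.93 = 61.22 cm
Ȳ = 1549836.70 / 17380.93 = 89.17 cm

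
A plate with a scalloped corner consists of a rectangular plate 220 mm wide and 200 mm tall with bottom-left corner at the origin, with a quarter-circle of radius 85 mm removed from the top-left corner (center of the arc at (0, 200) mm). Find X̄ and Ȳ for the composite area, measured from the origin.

Part | A | x̄ᵢ | ȳᵢ | A·x̄ᵢ | A·ȳᵢ
plate | 44000.00 | 110.00 | 100.00 | 4840000.00 | 4400000.00
removed quarter-circle | -5674.50 | 36.08 | 163.92 | -204708.33 | -930192.01
Σ | 38325.50 |  |  | 4635291.67 | 3469807.99
X̄ = 4635291.67 / 38325.50 = 120.95 mm
Ȳ = 3469807.99 / 38325.50 = 90.54 mm

X̄ = 120.95 mm, Ȳ = 90.54 mm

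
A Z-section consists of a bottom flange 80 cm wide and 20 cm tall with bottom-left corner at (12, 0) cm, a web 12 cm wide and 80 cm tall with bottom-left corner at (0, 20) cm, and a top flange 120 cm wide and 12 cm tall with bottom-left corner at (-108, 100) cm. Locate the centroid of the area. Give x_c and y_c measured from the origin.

bottom flange: A = 80 × 20 = 1600.00, centroid at (52.00, 10.00).
web: A = 12 × 80 = 960.00, centroid at (6.00, 60.00).
top flange: A = 120 × 12 = 1440.00, centroid at (-48.00, 106.00).
ΣA = 4000.00 cm², ΣAx_c = 19840.00 cm³, ΣAy_c = 226240.00 cm³.
x_c = 19840.00/4000.00 = 4.96 cm; y_c = 226240.00/4000.00 = 56.56 cm.

x_c = 4.96 cm, y_c = 56.56 cm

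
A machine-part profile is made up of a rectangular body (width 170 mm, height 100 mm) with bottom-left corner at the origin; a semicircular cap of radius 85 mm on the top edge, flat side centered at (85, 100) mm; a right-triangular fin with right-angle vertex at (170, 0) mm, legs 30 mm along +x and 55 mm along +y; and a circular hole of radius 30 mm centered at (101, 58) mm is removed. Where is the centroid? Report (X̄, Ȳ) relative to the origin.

X̄ = 86.26 mm, Ȳ = 85.23 mm

Part | A | x̄ᵢ | ȳᵢ | A·x̄ᵢ | A·ȳᵢ
rectangular body | 17000.00 | 85.00 | 50.00 | 1445000.00 | 850000.00
semicircular top | 11349.00 | 85.00 | 136.08 | 964665.29 | 1544317.01
triangular fin | 825.00 | 180.00 | 18.33 | 148500.00 | 15125.00
hole | -2827.43 | 101.00 | 58.00 | -285570.77 | -163991.14
Σ | 26346.57 |  |  | 2272594.52 | 2245450.88
X̄ = 2272594.52 / 26346.57 = 86.26 mm
Ȳ = 2245450.88 / 26346.57 = 85.23 mm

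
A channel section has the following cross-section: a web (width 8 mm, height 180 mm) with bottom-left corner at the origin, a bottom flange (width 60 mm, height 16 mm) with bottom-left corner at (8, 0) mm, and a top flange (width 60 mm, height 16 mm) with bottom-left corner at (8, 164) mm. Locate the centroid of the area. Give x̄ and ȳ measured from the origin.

x̄ = 23.43 mm, ȳ = 90.00 mm

Part | A | x̄ᵢ | ȳᵢ | A·x̄ᵢ | A·ȳᵢ
web | 1440.00 | 4.00 | 90.00 | 5760.00 | 129600.00
bottom flange | 960.00 | 38.00 | 8.00 | 36480.00 | 7680.00
top flange | 960.00 | 38.00 | 172.00 | 36480.00 | 165120.00
Σ | 3360.00 |  |  | 78720.00 | 302400.00
x̄ = 78720.00 / 3360.00 = 23.43 mm
ȳ = 302400.00 / 3360.00 = 90.00 mm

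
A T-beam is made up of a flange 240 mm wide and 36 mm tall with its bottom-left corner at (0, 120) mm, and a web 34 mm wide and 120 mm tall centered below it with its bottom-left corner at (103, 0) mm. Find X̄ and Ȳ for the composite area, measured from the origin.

X̄ = 120.00 mm, Ȳ = 112.98 mm

Part | A | x̄ᵢ | ȳᵢ | A·x̄ᵢ | A·ȳᵢ
web | 4080.00 | 120.00 | 60.00 | 489600.00 | 244800.00
flange | 8640.00 | 120.00 | 138.00 | 1036800.00 | 1192320.00
Σ | 12720.00 |  |  | 1526400.00 | 1437120.00
X̄ = 1526400.00 / 12720.00 = 120.00 mm
Ȳ = 1437120.00 / 12720.00 = 112.98 mm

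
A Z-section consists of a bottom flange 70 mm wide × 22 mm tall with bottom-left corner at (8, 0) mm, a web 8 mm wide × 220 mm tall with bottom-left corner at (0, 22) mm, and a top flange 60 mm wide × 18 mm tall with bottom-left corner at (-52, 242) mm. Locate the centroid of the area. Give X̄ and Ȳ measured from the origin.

X̄ = 11.30 mm, Ȳ = 118.80 mm

bottom flange: A = 70 × 22 = 1540.00, centroid at (43.00, 11.00).
web: A = 8 × 220 = 1760.00, centroid at (4.00, 132.00).
top flange: A = 60 × 18 = 1080.00, centroid at (-22.00, 251.00).
ΣA = 4380.00 mm², ΣAX̄ = 49500.00 mm³, ΣAȲ = 520340.00 mm³.
X̄ = 49500.00/4380.00 = 11.30 mm; Ȳ = 520340.00/4380.00 = 118.80 mm.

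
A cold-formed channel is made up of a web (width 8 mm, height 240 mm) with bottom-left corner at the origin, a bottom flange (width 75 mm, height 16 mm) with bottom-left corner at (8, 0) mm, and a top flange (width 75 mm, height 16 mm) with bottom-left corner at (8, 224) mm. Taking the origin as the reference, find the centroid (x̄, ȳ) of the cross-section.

x̄ = 27.06 mm, ȳ = 120.00 mm

Part | A | x̄ᵢ | ȳᵢ | A·x̄ᵢ | A·ȳᵢ
web | 1920.00 | 4.00 | 120.00 | 7680.00 | 230400.00
bottom flange | 1200.00 | 45.50 | 8.00 | 54600.00 | 9600.00
top flange | 1200.00 | 45.50 | 232.00 | 54600.00 | 278400.00
Σ | 4320.00 |  |  | 116880.00 | 518400.00
x̄ = 116880.00 / 4320.00 = 27.06 mm
ȳ = 518400.00 / 4320.00 = 120.00 mm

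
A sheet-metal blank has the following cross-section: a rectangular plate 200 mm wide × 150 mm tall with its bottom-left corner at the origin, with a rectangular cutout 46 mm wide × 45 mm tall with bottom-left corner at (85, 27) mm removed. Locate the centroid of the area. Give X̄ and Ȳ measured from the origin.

Part | A | x̄ᵢ | ȳᵢ | A·x̄ᵢ | A·ȳᵢ
plate | 30000.00 | 100.00 | 75.00 | 3000000.00 | 2250000.00
hole | -2070.00 | 108.00 | 49.50 | -223560.00 | -102465.00
Σ | 27930.00 |  |  | 2776440.00 | 2147535.00
X̄ = 2776440.00 / 27930.00 = 99.41 mm
Ȳ = 2147535.00 / 27930.00 = 76.89 mm

X̄ = 99.41 mm, Ȳ = 76.89 mm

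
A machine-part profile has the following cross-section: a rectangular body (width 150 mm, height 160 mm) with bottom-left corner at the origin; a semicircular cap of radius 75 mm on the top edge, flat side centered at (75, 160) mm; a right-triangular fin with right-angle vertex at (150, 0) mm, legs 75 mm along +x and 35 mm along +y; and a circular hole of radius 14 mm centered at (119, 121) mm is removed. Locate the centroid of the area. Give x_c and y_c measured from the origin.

Part | A | x̄ᵢ | ȳᵢ | A·x̄ᵢ | A·ȳᵢ
rectangular body | 24000.00 | 75.00 | 80.00 | 1800000.00 | 1920000.00
semicircular top | 8835.73 | 75.00 | 191.83 | 662679.70 | 1694966.69
triangular fin | 1312.50 | 175.00 | 11.67 | 229687.50 | 15312.50
hole | -615.75 | 119.00 | 121.00 | -73274.51 | -74506.01
Σ | 33532.48 |  |  | 2619092.69 | 3555773.18
x_c = 2619092.69 / 33532.48 = 78.11 mm
y_c = 3555773.18 / 33532.48 = 106.04 mm

x_c = 78.11 mm, y_c = 106.04 mm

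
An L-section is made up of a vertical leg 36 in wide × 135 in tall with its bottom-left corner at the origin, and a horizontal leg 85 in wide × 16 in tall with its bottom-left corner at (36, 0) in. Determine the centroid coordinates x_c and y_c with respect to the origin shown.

x_c = 31.23 in, y_c = 54.49 in

vertical leg: A = 36 × 135 = 4860.00, centroid at (18.00, 67.50).
horizontal leg: A = 85 × 16 = 1360.00, centroid at (78.50, 8.00).
ΣA = 6220.00 in²
ΣAx_c = (4860.00)(18.00) + (1360.00)(78.50) = 194240.00 in³
ΣAy_c = (4860.00)(67.50) + (1360.00)(8.00) = 338930.00 in³
x_c = 194240.00 / 6220.00 = 31.23 in
y_c = 338930.00 / 6220.00 = 54.49 in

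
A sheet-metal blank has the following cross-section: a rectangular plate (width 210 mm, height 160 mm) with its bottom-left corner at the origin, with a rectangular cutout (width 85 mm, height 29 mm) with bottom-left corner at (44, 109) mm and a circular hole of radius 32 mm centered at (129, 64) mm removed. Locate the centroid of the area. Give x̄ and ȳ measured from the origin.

x̄ = 103.87 mm, ȳ = 78.00 mm

plate: A = 210 × 160 = 33600.00, centroid at (105.00, 80.00).
hole 1: A = −(85 × 29) = -2465.00, centroid at (86.50, 123.50).
hole 2: A = −π·32² = -3216.99, centroid at (129.00, 64.00).
ΣA = 27918.01 mm², ΣAx̄ = 2899785.68 mm³, ΣAȳ = 2177685.08 mm³.
x̄ = 2899785.68/27918.01 = 103.87 mm; ȳ = 2177685.08/27918.01 = 78.00 mm.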